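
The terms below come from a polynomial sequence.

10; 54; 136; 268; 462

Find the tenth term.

First differences: 44  82  132  194
Second differences: 38  50  62
Third differences: 12  12
Constant third difference = 12, so extend:
62 + 12 = 74;  194 + 74 = 268;  462 + 268 = 730
74 + 12 = 86;  268 + 86 = 354;  730 + 354 = 1084
86 + 12 = 98;  354 + 98 = 452;  1084 + 452 = 1536
98 + 12 = 110;  452 + 110 = 562;  1536 + 562 = 2098
110 + 12 = 122;  562 + 122 = 684;  2098 + 684 = 2782

2782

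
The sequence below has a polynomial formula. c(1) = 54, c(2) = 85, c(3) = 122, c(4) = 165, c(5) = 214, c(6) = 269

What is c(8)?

397

31  37  43  49  55
6  6  6  6
The second differences are constant (6).
55 + 6 = 61;  269 + 61 = 330
61 + 6 = 67;  330 + 67 = 397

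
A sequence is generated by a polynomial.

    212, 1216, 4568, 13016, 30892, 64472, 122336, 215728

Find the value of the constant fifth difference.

360

First differences: 1004, 3352, 8448, 17876, 33580, 57864, 93392
Second differences: 2348, 5096, 9428, 15704, 24284, 35528
Third differences: 2748, 4332, 6276, 8580, 11244
Fourth differences: 1584, 1944, 2304, 2664
Fifth differences: 360, 360, 360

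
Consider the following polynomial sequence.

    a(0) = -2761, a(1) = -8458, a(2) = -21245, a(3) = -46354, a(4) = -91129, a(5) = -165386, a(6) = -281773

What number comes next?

Δ: -5697  -12787  -25109  -44775  -74257  -116387
Δ²: -7090  -12322  -19666  -29482  -42130
Δ³: -5232  -7344  -9816  -12648
Δ⁴: -2112  -2472  -2832
Δ⁵: -360  -360
The fifth differences are constant (-360).
-2832 − 360 = -3192;  -12648 − 3192 = -15840;  -42130 − 15840 = -57970;  -116387 − 57970 = -174357;  -281773 − 174357 = -456130

-456130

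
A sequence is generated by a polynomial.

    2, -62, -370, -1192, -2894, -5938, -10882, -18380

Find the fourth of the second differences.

First differences: -64, -308, -822, -1702, -3044, -4944, -7498
Second differences: -244, -514, -880, -1342, -1900, -2554
Third differences: -270, -366, -462, -558, -654
Fourth differences: -96, -96, -96, -96

-1342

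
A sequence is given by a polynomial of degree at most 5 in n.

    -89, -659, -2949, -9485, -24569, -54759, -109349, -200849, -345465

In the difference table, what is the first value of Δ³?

-2526

D1: -570, -2290, -6536, -15084, -30190, -54590, -91500, -144616
D2: -1720, -4246, -8548, -15106, -24400, -36910, -53116
D3: -2526, -4302, -6558, -9294, -12510, -16206
D4: -1776, -2256, -2736, -3216, -3696
D5: -480, -480, -480, -480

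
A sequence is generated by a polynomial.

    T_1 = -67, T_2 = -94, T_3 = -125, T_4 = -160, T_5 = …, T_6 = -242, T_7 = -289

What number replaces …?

-199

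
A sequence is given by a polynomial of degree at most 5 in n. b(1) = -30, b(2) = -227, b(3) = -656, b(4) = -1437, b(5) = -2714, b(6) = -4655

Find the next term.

-7452

Δ: -197  -429  -781  -1277  -1941
Δ²: -232  -352  -496  -664
Δ³: -120  -144  -168
Δ⁴: -24  -24
The fourth differences are constant (-24).
-168 − 24 = -192;  -664 − 192 = -856;  -1941 − 856 = -2797;  -4655 − 2797 = -7452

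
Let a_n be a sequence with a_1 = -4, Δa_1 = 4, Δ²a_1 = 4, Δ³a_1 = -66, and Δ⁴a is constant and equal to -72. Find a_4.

-46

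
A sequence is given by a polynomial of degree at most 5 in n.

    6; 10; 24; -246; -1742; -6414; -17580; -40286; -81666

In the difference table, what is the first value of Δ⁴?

-648

D1: 4, 14, -270, -1496, -4672, -11166, -22706, -41380
D2: 10, -284, -1226, -3176, -6494, -11540, -18674
D3: -294, -942, -1950, -3318, -5046, -7134
D4: -648, -1008, -1368, -1728, -2088
D5: -360, -360, -360, -360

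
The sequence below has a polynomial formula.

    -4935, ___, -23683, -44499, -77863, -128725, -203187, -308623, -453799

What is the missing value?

-11497

Using the last 7 terms:
First differences: -20816  -33364  -50862  -74462  -105436  -145176
Second differences: -12548  -17498  -23600  -30974  -39740
Third differences: -4950  -6102  -7374  -8766
Fourth differences: -1152  -1272  -1392
Fifth differences: -120  -120
Constant fifth difference = -120.
Extend backward: -1152 + 120 = -1032;  -4950 + 1032 = -3918;  -12548 + 3918 = -8630;  -20816 + 8630 = -12186;  -23683 + 12186 = -11497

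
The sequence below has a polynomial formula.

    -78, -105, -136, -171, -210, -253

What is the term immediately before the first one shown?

-55

First differences: -27, -31, -35, -39, -43
Second differences: -4, -4, -4, -4
The second differences are constant at -4.
Work back: -27 + 4 = -23;  -78 + 23 = -55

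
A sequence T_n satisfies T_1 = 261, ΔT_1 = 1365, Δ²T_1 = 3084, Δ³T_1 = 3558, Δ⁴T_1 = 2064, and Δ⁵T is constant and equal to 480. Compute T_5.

Build the table forward from the leading diagonal:
D5: 480, 480, 480, 480, 480
D4: 2064, 2544, 3024, 3504, 3984
D3: 3558, 5622, 8166, 11190, 14694
D2: 3084, 6642, 12264, 20430, 31620
D1: 1365, 4449, 11091, 23355, 43785
T: 261, 1626, 6075, 17166, 40521

40521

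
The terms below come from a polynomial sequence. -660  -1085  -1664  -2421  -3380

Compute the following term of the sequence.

-4565

-425, -579, -757, -959
-154, -178, -202
-24, -24
The third differences are constant (-24).
-202 − 24 = -226;  -959 − 226 = -1185;  -3380 − 1185 = -4565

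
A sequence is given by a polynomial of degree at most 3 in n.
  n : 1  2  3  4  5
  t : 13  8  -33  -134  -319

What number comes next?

First differences: -5 , -41 , -101 , -185
Second differences: -36 , -60 , -84
Third differences: -24 , -24
Third differences constant at -24.
-84 − 24 = -108;  -185 − 108 = -293;  -319 − 293 = -612

-612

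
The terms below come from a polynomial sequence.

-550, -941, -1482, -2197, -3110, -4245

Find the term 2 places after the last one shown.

Δ: -391, -541, -715, -913, -1135
Δ²: -150, -174, -198, -222
Δ³: -24, -24, -24
The third differences are constant (-24).
-222 − 24 = -246;  -1135 − 246 = -1381;  -4245 − 1381 = -5626
-246 − 24 = -270;  -1381 − 270 = -1651;  -5626 − 1651 = -7277

-7277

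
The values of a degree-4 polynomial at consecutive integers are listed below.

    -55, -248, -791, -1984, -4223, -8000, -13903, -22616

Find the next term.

Δ: -193, -543, -1193, -2239, -3777, -5903, -8713
Δ²: -350, -650, -1046, -1538, -2126, -2810
Δ³: -300, -396, -492, -588, -684
Δ⁴: -96, -96, -96, -96
Constant fourth difference = -96, so extend:
-684 − 96 = -780;  -2810 − 780 = -3590;  -8713 − 3590 = -12303;  -22616 − 12303 = -34919

-34919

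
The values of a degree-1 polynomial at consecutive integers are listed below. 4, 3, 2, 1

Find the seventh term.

-1 , -1 , -1
First differences constant at -1.
1 − 1 = 0
0 − 1 = -1
-1 − 1 = -2

-2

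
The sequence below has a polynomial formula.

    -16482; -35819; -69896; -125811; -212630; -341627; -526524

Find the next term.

First differences: -19337  -34077  -55915  -86819  -128997  -184897
Second differences: -14740  -21838  -30904  -42178  -55900
Third differences: -7098  -9066  -11274  -13722
Fourth differences: -1968  -2208  -2448
Fifth differences: -240  -240
The fifth differences are constant (-240).
-2448 − 240 = -2688;  -13722 − 2688 = -16410;  -55900 − 16410 = -72310;  -184897 − 72310 = -257207;  -526524 − 257207 = -783731

-783731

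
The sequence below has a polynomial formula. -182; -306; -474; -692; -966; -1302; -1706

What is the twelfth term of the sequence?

-4956

D1: -124, -168, -218, -274, -336, -404
D2: -44, -50, -56, -62, -68
D3: -6, -6, -6, -6
Third differences constant at -6.
-68 − 6 = -74;  -404 − 74 = -478;  -1706 − 478 = -2184
-74 − 6 = -80;  -478 − 80 = -558;  -2184 − 558 = -2742
-80 − 6 = -86;  -558 − 86 = -644;  -2742 − 644 = -3386
-86 − 6 = -92;  -644 − 92 = -736;  -3386 − 736 = -4122
-92 − 6 = -98;  -736 − 98 = -834;  -4122 − 834 = -4956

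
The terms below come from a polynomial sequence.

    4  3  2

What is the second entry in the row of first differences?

Δ: -1, -1

-1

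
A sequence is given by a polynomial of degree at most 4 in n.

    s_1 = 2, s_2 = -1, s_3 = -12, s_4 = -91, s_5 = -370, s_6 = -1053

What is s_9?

First differences: -3 , -11 , -79 , -279 , -683
Second differences: -8 , -68 , -200 , -404
Third differences: -60 , -132 , -204
Fourth differences: -72 , -72
Fourth differences constant at -72.
-204 − 72 = -276;  -404 − 276 = -680;  -683 − 680 = -1363;  -1053 − 1363 = -2416
-276 − 72 = -348;  -680 − 348 = -1028;  -1363 − 1028 = -2391;  -2416 − 2391 = -4807
-348 − 72 = -420;  -1028 − 420 = -1448;  -2391 − 1448 = -3839;  -4807 − 3839 = -8646

-8646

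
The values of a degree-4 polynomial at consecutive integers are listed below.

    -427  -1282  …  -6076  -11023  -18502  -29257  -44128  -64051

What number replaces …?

-3013

Using the last 6 terms:
D1: -4947  -7479  -10755  -14871  -19923
D2: -2532  -3276  -4116  -5052
D3: -744  -840  -936
D4: -96  -96
Constant fourth difference = -96.
Extend backward: -744 + 96 = -648;  -2532 + 648 = -1884;  -4947 + 1884 = -3063;  -6076 + 3063 = -3013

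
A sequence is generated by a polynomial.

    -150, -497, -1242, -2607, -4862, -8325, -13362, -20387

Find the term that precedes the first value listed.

-27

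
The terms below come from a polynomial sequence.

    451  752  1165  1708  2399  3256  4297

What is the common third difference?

18

Δ: 301, 413, 543, 691, 857, 1041
Δ²: 112, 130, 148, 166, 184
Δ³: 18, 18, 18, 18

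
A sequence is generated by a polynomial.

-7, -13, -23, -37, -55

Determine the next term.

-77

First differences: -6, -10, -14, -18
Second differences: -4, -4, -4
The second differences are constant (-4).
-18 − 4 = -22;  -55 − 22 = -77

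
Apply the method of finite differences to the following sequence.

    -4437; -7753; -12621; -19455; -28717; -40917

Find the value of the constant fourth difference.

-48

Δ: -3316, -4868, -6834, -9262, -12200
Δ²: -1552, -1966, -2428, -2938
Δ³: -414, -462, -510
Δ⁴: -48, -48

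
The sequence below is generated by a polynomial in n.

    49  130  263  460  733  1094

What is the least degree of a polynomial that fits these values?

3

First differences: 81, 133, 197, 273, 361
Second differences: 52, 64, 76, 88
Third differences: 12, 12, 12
The third differences are constant, so the polynomial has degree 3.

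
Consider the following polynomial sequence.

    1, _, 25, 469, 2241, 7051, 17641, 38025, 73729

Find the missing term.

-9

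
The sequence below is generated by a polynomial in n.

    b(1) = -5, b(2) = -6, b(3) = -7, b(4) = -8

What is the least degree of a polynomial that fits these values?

1

Δ: -1, -1, -1
The first differences are constant, so the polynomial has degree 1.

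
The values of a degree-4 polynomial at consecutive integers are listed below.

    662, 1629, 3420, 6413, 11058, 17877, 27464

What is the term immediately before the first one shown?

213

D1: 967, 1791, 2993, 4645, 6819, 9587
D2: 824, 1202, 1652, 2174, 2768
D3: 378, 450, 522, 594
D4: 72, 72, 72
The fourth differences are constant at 72.
Work back: 378 − 72 = 306;  824 − 306 = 518;  967 − 518 = 449;  662 − 449 = 213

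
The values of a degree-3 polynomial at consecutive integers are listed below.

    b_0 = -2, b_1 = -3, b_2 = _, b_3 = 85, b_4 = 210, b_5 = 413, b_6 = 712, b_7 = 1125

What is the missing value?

Using the last 5 terms:
125, 203, 299, 413
78, 96, 114
18, 18
Constant third difference = 18.
Extend backward: 78 − 18 = 60;  125 − 60 = 65;  85 − 65 = 20

20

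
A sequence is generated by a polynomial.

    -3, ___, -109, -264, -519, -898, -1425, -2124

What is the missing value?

Using the last 6 terms:
First differences: -155  -255  -379  -527  -699
Second differences: -100  -124  -148  -172
Third differences: -24  -24  -24
Constant third difference = -24.
Extend backward: -100 + 24 = -76;  -155 + 76 = -79;  -109 + 79 = -30

-30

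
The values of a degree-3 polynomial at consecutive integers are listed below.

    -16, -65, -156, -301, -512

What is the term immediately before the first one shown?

3

-49, -91, -145, -211
-42, -54, -66
-12, -12
The third differences are constant at -12.
Work back: -42 + 12 = -30;  -49 + 30 = -19;  -16 + 19 = 3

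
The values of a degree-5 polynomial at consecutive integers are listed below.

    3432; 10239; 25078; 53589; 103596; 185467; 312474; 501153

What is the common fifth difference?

Δ: 6807, 14839, 28511, 50007, 81871, 127007, 188679
Δ²: 8032, 13672, 21496, 31864, 45136, 61672
Δ³: 5640, 7824, 10368, 13272, 16536
Δ⁴: 2184, 2544, 2904, 3264
Δ⁵: 360, 360, 360

360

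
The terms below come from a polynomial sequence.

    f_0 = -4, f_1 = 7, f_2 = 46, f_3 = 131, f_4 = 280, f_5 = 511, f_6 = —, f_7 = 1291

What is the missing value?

Using the first 6 terms:
11, 39, 85, 149, 231
28, 46, 64, 82
18, 18, 18
Constant third difference = 18.
Extend forward: 82 + 18 = 100;  231 + 100 = 331;  511 + 331 = 842

842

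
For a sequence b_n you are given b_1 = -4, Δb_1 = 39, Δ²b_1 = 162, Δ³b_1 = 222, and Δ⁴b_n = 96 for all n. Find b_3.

Build the table forward from the leading diagonal:
Fourth differences: 96, 96, 96
Third differences: 222, 318, 414
Second differences: 162, 384, 702
First differences: 39, 201, 585
b: -4, 35, 236

236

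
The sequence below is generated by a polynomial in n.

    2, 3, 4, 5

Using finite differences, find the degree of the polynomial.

First differences: 1, 1, 1
The first differences are constant, so the polynomial has degree 1.

1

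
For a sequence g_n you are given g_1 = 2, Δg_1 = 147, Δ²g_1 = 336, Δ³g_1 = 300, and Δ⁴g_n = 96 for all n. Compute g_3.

632

Build the table forward from the leading diagonal:
D4: 96  96  96
D3: 300  396  492
D2: 336  636  1032
D1: 147  483  1119
g: 2  149  632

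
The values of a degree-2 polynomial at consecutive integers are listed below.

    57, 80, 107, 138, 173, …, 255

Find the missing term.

Using the first 5 terms:
23  27  31  35
4  4  4
Constant second difference = 4.
Extend forward: 35 + 4 = 39;  173 + 39 = 212

212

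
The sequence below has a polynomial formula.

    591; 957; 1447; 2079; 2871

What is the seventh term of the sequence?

First differences: 366, 490, 632, 792
Second differences: 124, 142, 160
Third differences: 18, 18
Third differences constant at 18.
160 + 18 = 178;  792 + 178 = 970;  2871 + 970 = 3841
178 + 18 = 196;  970 + 196 = 1166;  3841 + 1166 = 5007

5007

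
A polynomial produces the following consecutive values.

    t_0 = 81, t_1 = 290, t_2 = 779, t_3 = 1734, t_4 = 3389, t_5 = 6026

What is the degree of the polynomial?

4

Δ: 209, 489, 955, 1655, 2637
Δ²: 280, 466, 700, 982
Δ³: 186, 234, 282
Δ⁴: 48, 48
The fourth differences are constant, so the polynomial has degree 4.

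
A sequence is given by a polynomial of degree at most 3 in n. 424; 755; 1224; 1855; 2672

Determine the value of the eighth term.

6479

Δ: 331, 469, 631, 817
Δ²: 138, 162, 186
Δ³: 24, 24
The third differences are constant (24).
186 + 24 = 210;  817 + 210 = 1027;  2672 + 1027 = 3699
210 + 24 = 234;  1027 + 234 = 1261;  3699 + 1261 = 4960
234 + 24 = 258;  1261 + 258 = 1519;  4960 + 1519 = 6479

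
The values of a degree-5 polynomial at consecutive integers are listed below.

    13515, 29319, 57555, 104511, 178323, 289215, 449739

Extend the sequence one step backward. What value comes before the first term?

15804  28236  46956  73812  110892  160524
12432  18720  26856  37080  49632
6288  8136  10224  12552
1848  2088  2328
240  240
The fifth differences are constant at 240.
Work back: 1848 − 240 = 1608;  6288 − 1608 = 4680;  12432 − 4680 = 7752;  15804 − 7752 = 8052;  13515 − 8052 = 5463

5463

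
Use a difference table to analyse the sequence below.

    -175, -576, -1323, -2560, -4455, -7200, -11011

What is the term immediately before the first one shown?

D1: -401  -747  -1237  -1895  -2745  -3811
D2: -346  -490  -658  -850  -1066
D3: -144  -168  -192  -216
D4: -24  -24  -24
The fourth differences are constant at -24.
Work back: -144 + 24 = -120;  -346 + 120 = -226;  -401 + 226 = -175;  -175 + 175 = 0

0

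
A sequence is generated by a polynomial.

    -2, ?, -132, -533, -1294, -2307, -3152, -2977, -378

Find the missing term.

-7

Using the last 7 terms:
First differences: -401, -761, -1013, -845, 175, 2599
Second differences: -360, -252, 168, 1020, 2424
Third differences: 108, 420, 852, 1404
Fourth differences: 312, 432, 552
Fifth differences: 120, 120
Constant fifth difference = 120.
Extend backward: 312 − 120 = 192;  108 − 192 = -84;  -360 + 84 = -276;  -401 + 276 = -125;  -132 + 125 = -7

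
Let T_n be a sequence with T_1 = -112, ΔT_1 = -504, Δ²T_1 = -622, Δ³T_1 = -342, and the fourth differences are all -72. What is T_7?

Build the table forward from the leading diagonal:
Δ⁴: -72  -72  -72  -72  -72  -72  -72
Δ³: -342  -414  -486  -558  -630  -702  -774
Δ²: -622  -964  -1378  -1864  -2422  -3052  -3754
Δ: -504  -1126  -2090  -3468  -5332  -7754  -10806
T: -112  -616  -1742  -3832  -7300  -12632  -20386

-20386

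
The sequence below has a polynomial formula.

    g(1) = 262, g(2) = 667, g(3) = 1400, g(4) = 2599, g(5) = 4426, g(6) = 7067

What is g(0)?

D1: 405, 733, 1199, 1827, 2641
D2: 328, 466, 628, 814
D3: 138, 162, 186
D4: 24, 24
The fourth differences are constant at 24.
Work back: 138 − 24 = 114;  328 − 114 = 214;  405 − 214 = 191;  262 − 191 = 71

71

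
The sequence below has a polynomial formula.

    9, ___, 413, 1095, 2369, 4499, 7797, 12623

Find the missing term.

107

Using the last 6 terms:
Δ: 682, 1274, 2130, 3298, 4826
Δ²: 592, 856, 1168, 1528
Δ³: 264, 312, 360
Δ⁴: 48, 48
Constant fourth difference = 48.
Extend backward: 264 − 48 = 216;  592 − 216 = 376;  682 − 376 = 306;  413 − 306 = 107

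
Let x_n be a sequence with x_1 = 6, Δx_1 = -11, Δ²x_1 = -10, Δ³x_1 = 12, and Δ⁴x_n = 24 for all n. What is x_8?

Build the table forward from the leading diagonal:
D4: 24  24  24  24  24  24  24  24
D3: 12  36  60  84  108  132  156  180
D2: -10  2  38  98  182  290  422  578
D1: -11  -21  -19  19  117  299  589  1011
x: 6  -5  -26  -45  -26  91  390  979

979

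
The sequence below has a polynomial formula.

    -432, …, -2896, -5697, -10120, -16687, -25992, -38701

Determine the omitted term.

-1267

Using the last 6 terms:
-2801  -4423  -6567  -9305  -12709
-1622  -2144  -2738  -3404
-522  -594  -666
-72  -72
Constant fourth difference = -72.
Extend backward: -522 + 72 = -450;  -1622 + 450 = -1172;  -2801 + 1172 = -1629;  -2896 + 1629 = -1267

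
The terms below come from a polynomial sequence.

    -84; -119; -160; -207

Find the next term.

Δ: -35 , -41 , -47
Δ²: -6 , -6
The second differences are constant (-6).
-47 − 6 = -53;  -207 − 53 = -260

-260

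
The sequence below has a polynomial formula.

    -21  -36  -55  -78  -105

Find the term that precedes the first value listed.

-10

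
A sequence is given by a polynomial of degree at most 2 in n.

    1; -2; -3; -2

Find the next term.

1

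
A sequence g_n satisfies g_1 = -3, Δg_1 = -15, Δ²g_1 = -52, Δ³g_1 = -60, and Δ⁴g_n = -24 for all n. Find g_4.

-264

Build the table forward from the leading diagonal:
D4: -24, -24, -24, -24
D3: -60, -84, -108, -132
D2: -52, -112, -196, -304
D1: -15, -67, -179, -375
g: -3, -18, -85, -264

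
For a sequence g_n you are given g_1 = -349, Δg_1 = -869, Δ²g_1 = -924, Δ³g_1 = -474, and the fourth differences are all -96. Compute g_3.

Build the table forward from the leading diagonal:
Fourth differences: -96, -96, -96
Third differences: -474, -570, -666
Second differences: -924, -1398, -1968
First differences: -869, -1793, -3191
g: -349, -1218, -3011

-3011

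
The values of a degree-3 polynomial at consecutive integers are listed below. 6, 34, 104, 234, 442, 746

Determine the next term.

1164

First differences: 28, 70, 130, 208, 304
Second differences: 42, 60, 78, 96
Third differences: 18, 18, 18
The third differences are constant (18).
96 + 18 = 114;  304 + 114 = 418;  746 + 418 = 1164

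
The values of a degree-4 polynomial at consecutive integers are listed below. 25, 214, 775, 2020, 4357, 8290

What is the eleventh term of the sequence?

76255

D1: 189 , 561 , 1245 , 2337 , 3933
D2: 372 , 684 , 1092 , 1596
D3: 312 , 408 , 504
D4: 96 , 96
Fourth differences constant at 96.
504 + 96 = 600;  1596 + 600 = 2196;  3933 + 2196 = 6129;  8290 + 6129 = 14419
600 + 96 = 696;  2196 + 696 = 2892;  6129 + 2892 = 9021;  14419 + 9021 = 23440
696 + 96 = 792;  2892 + 792 = 3684;  9021 + 3684 = 12705;  23440 + 12705 = 36145
792 + 96 = 888;  3684 + 888 = 4572;  12705 + 4572 = 17277;  36145 + 17277 = 53422
888 + 96 = 984;  4572 + 984 = 5556;  17277 + 5556 = 22833;  53422 + 22833 = 76255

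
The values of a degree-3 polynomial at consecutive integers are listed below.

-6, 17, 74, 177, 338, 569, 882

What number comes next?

1289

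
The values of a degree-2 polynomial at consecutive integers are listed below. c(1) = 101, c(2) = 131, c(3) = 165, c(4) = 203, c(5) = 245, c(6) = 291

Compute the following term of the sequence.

Δ: 30, 34, 38, 42, 46
Δ²: 4, 4, 4, 4
Constant second difference = 4, so extend:
46 + 4 = 50;  291 + 50 = 341

341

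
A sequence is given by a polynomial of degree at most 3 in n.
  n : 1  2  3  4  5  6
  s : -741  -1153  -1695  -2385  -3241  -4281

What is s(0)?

-412, -542, -690, -856, -1040
-130, -148, -166, -184
-18, -18, -18
The third differences are constant at -18.
Work back: -130 + 18 = -112;  -412 + 112 = -300;  -741 + 300 = -441

-441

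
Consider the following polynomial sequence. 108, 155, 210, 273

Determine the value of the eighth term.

D1: 47 , 55 , 63
D2: 8 , 8
Constant second difference = 8, so extend:
63 + 8 = 71;  273 + 71 = 344
71 + 8 = 79;  344 + 79 = 423
79 + 8 = 87;  423 + 87 = 510
87 + 8 = 95;  510 + 95 = 605

605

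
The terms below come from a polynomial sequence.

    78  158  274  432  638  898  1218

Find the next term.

1604

First differences: 80  116  158  206  260  320
Second differences: 36  42  48  54  60
Third differences: 6  6  6  6
Constant third difference = 6, so extend:
60 + 6 = 66;  320 + 66 = 386;  1218 + 386 = 1604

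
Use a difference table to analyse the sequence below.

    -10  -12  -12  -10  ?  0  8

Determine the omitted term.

Using the first 4 terms:
First differences: -2, 0, 2
Second differences: 2, 2
Constant second difference = 2.
Extend forward: 2 + 2 = 4;  -10 + 4 = -6

-6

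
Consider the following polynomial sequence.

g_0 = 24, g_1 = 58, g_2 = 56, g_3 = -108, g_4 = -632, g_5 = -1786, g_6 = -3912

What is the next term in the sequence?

First differences: 34  -2  -164  -524  -1154  -2126
Second differences: -36  -162  -360  -630  -972
Third differences: -126  -198  -270  -342
Fourth differences: -72  -72  -72
The fourth differences are constant (-72).
-342 − 72 = -414;  -972 − 414 = -1386;  -2126 − 1386 = -3512;  -3912 − 3512 = -7424

-7424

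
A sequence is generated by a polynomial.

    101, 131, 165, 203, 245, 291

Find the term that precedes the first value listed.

75

First differences: 30, 34, 38, 42, 46
Second differences: 4, 4, 4, 4
The second differences are constant at 4.
Work back: 30 − 4 = 26;  101 − 26 = 75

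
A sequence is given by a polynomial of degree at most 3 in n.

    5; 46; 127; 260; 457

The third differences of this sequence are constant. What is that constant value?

12

D1: 41, 81, 133, 197
D2: 40, 52, 64
D3: 12, 12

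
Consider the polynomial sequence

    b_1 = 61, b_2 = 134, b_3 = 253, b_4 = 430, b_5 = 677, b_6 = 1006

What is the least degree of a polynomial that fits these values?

Δ: 73, 119, 177, 247, 329
Δ²: 46, 58, 70, 82
Δ³: 12, 12, 12
The third differences are constant, so the polynomial has degree 3.

3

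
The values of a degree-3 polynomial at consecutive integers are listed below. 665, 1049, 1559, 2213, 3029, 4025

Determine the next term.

5219

D1: 384, 510, 654, 816, 996
D2: 126, 144, 162, 180
D3: 18, 18, 18
The third differences are constant (18).
180 + 18 = 198;  996 + 198 = 1194;  4025 + 1194 = 5219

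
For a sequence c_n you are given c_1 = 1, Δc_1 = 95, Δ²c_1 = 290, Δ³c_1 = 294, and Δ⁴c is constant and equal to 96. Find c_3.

Build the table forward from the leading diagonal:
Δ⁴: 96  96  96
Δ³: 294  390  486
Δ²: 290  584  974
Δ: 95  385  969
c: 1  96  481

481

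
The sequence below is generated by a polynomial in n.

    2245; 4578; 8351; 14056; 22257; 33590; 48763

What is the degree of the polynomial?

4

Δ: 2333, 3773, 5705, 8201, 11333, 15173
Δ²: 1440, 1932, 2496, 3132, 3840
Δ³: 492, 564, 636, 708
Δ⁴: 72, 72, 72
The fourth differences are constant, so the polynomial has degree 4.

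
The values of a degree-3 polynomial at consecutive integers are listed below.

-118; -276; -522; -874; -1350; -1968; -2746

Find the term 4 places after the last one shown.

-158, -246, -352, -476, -618, -778
-88, -106, -124, -142, -160
-18, -18, -18, -18
Third differences constant at -18.
-160 − 18 = -178;  -778 − 178 = -956;  -2746 − 956 = -3702
-178 − 18 = -196;  -956 − 196 = -1152;  -3702 − 1152 = -4854
-196 − 18 = -214;  -1152 − 214 = -1366;  -4854 − 1366 = -6220
-214 − 18 = -232;  -1366 − 232 = -1598;  -6220 − 1598 = -7818

-7818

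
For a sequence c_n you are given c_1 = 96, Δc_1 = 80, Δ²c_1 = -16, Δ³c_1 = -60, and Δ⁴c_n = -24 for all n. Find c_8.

-2620

Build the table forward from the leading diagonal:
D4: -24, -24, -24, -24, -24, -24, -24, -24
D3: -60, -84, -108, -132, -156, -180, -204, -228
D2: -16, -76, -160, -268, -400, -556, -736, -940
D1: 80, 64, -12, -172, -440, -840, -1396, -2132
c: 96, 176, 240, 228, 56, -384, -1224, -2620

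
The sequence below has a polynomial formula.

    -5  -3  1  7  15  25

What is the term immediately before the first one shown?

-5

2  4  6  8  10
2  2  2  2
The second differences are constant at 2.
Work back: 2 − 2 = 0;  -5 + 0 = -5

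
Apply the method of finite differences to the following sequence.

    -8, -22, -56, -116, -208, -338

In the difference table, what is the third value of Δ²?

First differences: -14, -34, -60, -92, -130
Second differences: -20, -26, -32, -38
Third differences: -6, -6, -6

-32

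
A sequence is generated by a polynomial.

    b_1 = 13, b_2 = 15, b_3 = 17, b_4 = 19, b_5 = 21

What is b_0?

11

2  2  2  2
The first differences are constant at 2.
Work back: 13 − 2 = 11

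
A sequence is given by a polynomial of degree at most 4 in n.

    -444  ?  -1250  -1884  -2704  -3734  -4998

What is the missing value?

-778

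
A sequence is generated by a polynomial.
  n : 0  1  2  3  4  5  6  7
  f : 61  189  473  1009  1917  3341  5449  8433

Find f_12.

44893

First differences: 128, 284, 536, 908, 1424, 2108, 2984
Second differences: 156, 252, 372, 516, 684, 876
Third differences: 96, 120, 144, 168, 192
Fourth differences: 24, 24, 24, 24
The fourth differences are constant (24).
192 + 24 = 216;  876 + 216 = 1092;  2984 + 1092 = 4076;  8433 + 4076 = 12509
216 + 24 = 240;  1092 + 240 = 1332;  4076 + 1332 = 5408;  12509 + 5408 = 17917
240 + 24 = 264;  1332 + 264 = 1596;  5408 + 1596 = 7004;  17917 + 7004 = 24921
264 + 24 = 288;  1596 + 288 = 1884;  7004 + 1884 = 8888;  24921 + 8888 = 33809
288 + 24 = 312;  1884 + 312 = 2196;  8888 + 2196 = 11084;  33809 + 11084 = 44893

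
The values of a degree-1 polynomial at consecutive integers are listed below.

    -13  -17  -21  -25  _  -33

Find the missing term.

-29

Using the first 4 terms:
Δ: -4  -4  -4
Constant first difference = -4.
Extend forward: -25 − 4 = -29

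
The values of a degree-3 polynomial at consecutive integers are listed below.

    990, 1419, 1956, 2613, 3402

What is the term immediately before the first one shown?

First differences: 429  537  657  789
Second differences: 108  120  132
Third differences: 12  12
The third differences are constant at 12.
Work back: 108 − 12 = 96;  429 − 96 = 333;  990 − 333 = 657

657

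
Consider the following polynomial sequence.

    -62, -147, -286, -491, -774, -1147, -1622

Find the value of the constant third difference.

-12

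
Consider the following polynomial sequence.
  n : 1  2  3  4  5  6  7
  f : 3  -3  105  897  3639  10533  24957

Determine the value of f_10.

169869

-6 , 108 , 792 , 2742 , 6894 , 14424
114 , 684 , 1950 , 4152 , 7530
570 , 1266 , 2202 , 3378
696 , 936 , 1176
240 , 240
Fifth differences constant at 240.
1176 + 240 = 1416;  3378 + 1416 = 4794;  7530 + 4794 = 12324;  14424 + 12324 = 26748;  24957 + 26748 = 51705
1416 + 240 = 1656;  4794 + 1656 = 6450;  12324 + 6450 = 18774;  26748 + 18774 = 45522;  51705 + 45522 = 97227
1656 + 240 = 1896;  6450 + 1896 = 8346;  18774 + 8346 = 27120;  45522 + 27120 = 72642;  97227 + 72642 = 169869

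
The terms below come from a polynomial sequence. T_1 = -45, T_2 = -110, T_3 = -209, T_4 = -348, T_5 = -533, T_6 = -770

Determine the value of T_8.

Δ: -65, -99, -139, -185, -237
Δ²: -34, -40, -46, -52
Δ³: -6, -6, -6
Third differences constant at -6.
-52 − 6 = -58;  -237 − 58 = -295;  -770 − 295 = -1065
-58 − 6 = -64;  -295 − 64 = -359;  -1065 − 359 = -1424

-1424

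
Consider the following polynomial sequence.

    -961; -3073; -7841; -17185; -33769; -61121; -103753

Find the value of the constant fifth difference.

First differences: -2112, -4768, -9344, -16584, -27352, -42632
Second differences: -2656, -4576, -7240, -10768, -15280
Third differences: -1920, -2664, -3528, -4512
Fourth differences: -744, -864, -984
Fifth differences: -120, -120

-120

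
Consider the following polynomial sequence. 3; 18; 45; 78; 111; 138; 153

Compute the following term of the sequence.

150

Δ: 15  27  33  33  27  15
Δ²: 12  6  0  -6  -12
Δ³: -6  -6  -6  -6
Third differences constant at -6.
-12 − 6 = -18;  15 − 18 = -3;  153 − 3 = 150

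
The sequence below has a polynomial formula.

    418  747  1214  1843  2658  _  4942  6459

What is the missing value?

3683

Using the first 5 terms:
329, 467, 629, 815
138, 162, 186
24, 24
Constant third difference = 24.
Extend forward: 186 + 24 = 210;  815 + 210 = 1025;  2658 + 1025 = 3683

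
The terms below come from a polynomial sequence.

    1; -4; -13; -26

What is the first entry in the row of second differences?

First differences: -5, -9, -13
Second differences: -4, -4

-4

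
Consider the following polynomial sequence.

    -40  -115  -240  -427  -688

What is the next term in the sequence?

-1035

First differences: -75, -125, -187, -261
Second differences: -50, -62, -74
Third differences: -12, -12
Constant third difference = -12, so extend:
-74 − 12 = -86;  -261 − 86 = -347;  -688 − 347 = -1035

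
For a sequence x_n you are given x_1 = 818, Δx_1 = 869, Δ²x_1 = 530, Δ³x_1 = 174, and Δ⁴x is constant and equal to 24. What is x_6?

12323

Build the table forward from the leading diagonal:
D4: 24  24  24  24  24  24
D3: 174  198  222  246  270  294
D2: 530  704  902  1124  1370  1640
D1: 869  1399  2103  3005  4129  5499
x: 818  1687  3086  5189  8194  12323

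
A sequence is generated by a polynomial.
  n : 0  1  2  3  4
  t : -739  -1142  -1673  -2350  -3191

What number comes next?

D1: -403, -531, -677, -841
D2: -128, -146, -164
D3: -18, -18
Constant third difference = -18, so extend:
-164 − 18 = -182;  -841 − 182 = -1023;  -3191 − 1023 = -4214

-4214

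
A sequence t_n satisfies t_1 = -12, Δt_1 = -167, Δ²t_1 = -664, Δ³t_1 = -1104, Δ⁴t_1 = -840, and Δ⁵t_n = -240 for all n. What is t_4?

-3609

Build the table forward from the leading diagonal:
Δ⁵: -240, -240, -240, -240
Δ⁴: -840, -1080, -1320, -1560
Δ³: -1104, -1944, -3024, -4344
Δ²: -664, -1768, -3712, -6736
Δ: -167, -831, -2599, -6311
t: -12, -179, -1010, -3609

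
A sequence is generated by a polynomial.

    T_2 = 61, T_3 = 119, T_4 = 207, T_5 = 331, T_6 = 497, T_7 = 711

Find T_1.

27

58, 88, 124, 166, 214
30, 36, 42, 48
6, 6, 6
The third differences are constant at 6.
Work back: 30 − 6 = 24;  58 − 24 = 34;  61 − 34 = 27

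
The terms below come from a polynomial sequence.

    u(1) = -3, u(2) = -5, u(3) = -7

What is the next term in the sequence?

D1: -2, -2
Constant first difference = -2, so extend:
-7 − 2 = -9

-9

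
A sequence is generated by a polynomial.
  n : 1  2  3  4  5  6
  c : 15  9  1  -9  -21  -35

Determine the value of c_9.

-89

-6 , -8 , -10 , -12 , -14
-2 , -2 , -2 , -2
The second differences are constant (-2).
-14 − 2 = -16;  -35 − 16 = -51
-16 − 2 = -18;  -51 − 18 = -69
-18 − 2 = -20;  -69 − 20 = -89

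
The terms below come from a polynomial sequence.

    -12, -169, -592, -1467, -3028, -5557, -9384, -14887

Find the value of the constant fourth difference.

-48

Δ: -157, -423, -875, -1561, -2529, -3827, -5503
Δ²: -266, -452, -686, -968, -1298, -1676
Δ³: -186, -234, -282, -330, -378
Δ⁴: -48, -48, -48, -48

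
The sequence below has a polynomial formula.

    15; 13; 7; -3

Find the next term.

-17

-2 , -6 , -10
-4 , -4
Second differences constant at -4.
-10 − 4 = -14;  -3 − 14 = -17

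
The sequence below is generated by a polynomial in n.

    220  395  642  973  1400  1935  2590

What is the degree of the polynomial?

3

D1: 175, 247, 331, 427, 535, 655
D2: 72, 84, 96, 108, 120
D3: 12, 12, 12, 12
The third differences are constant, so the polynomial has degree 3.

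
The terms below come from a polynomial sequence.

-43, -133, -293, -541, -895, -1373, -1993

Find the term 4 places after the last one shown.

-6253

First differences: -90  -160  -248  -354  -478  -620
Second differences: -70  -88  -106  -124  -142
Third differences: -18  -18  -18  -18
The third differences are constant (-18).
-142 − 18 = -160;  -620 − 160 = -780;  -1993 − 780 = -2773
-160 − 18 = -178;  -780 − 178 = -958;  -2773 − 958 = -3731
-178 − 18 = -196;  -958 − 196 = -1154;  -3731 − 1154 = -4885
-196 − 18 = -214;  -1154 − 214 = -1368;  -4885 − 1368 = -6253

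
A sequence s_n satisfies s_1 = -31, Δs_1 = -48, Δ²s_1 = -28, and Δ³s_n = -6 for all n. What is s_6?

Build the table forward from the leading diagonal:
D3: -6  -6  -6  -6  -6  -6
D2: -28  -34  -40  -46  -52  -58
D1: -48  -76  -110  -150  -196  -248
s: -31  -79  -155  -265  -415  -611

-611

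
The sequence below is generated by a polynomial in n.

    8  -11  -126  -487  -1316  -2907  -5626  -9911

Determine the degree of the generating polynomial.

4

-19, -115, -361, -829, -1591, -2719, -4285
-96, -246, -468, -762, -1128, -1566
-150, -222, -294, -366, -438
-72, -72, -72, -72
The fourth differences are constant, so the polynomial has degree 4.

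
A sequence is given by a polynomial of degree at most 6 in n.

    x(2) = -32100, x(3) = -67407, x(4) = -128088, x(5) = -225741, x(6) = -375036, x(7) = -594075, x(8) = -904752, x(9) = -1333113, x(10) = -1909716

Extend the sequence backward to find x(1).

-13281

-35307, -60681, -97653, -149295, -219039, -310677, -428361, -576603
-25374, -36972, -51642, -69744, -91638, -117684, -148242
-11598, -14670, -18102, -21894, -26046, -30558
-3072, -3432, -3792, -4152, -4512
-360, -360, -360, -360
The fifth differences are constant at -360.
Work back: -3072 + 360 = -2712;  -11598 + 2712 = -8886;  -25374 + 8886 = -16488;  -35307 + 16488 = -18819;  -32100 + 18819 = -13281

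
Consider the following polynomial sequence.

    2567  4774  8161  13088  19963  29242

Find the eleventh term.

2207, 3387, 4927, 6875, 9279
1180, 1540, 1948, 2404
360, 408, 456
48, 48
Constant fourth difference = 48, so extend:
456 + 48 = 504;  2404 + 504 = 2908;  9279 + 2908 = 12187;  29242 + 12187 = 41429
504 + 48 = 552;  2908 + 552 = 3460;  12187 + 3460 = 15647;  41429 + 15647 = 57076
552 + 48 = 600;  3460 + 600 = 4060;  15647 + 4060 = 19707;  57076 + 19707 = 76783
600 + 48 = 648;  4060 + 648 = 4708;  19707 + 4708 = 24415;  76783 + 24415 = 101198
648 + 48 = 696;  4708 + 696 = 5404;  24415 + 5404 = 29819;  101198 + 29819 = 131017

131017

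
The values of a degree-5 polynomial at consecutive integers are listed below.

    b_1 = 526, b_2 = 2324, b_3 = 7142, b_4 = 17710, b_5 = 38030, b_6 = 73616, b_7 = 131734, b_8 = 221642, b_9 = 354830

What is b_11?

809606

First differences: 1798, 4818, 10568, 20320, 35586, 58118, 89908, 133188
Second differences: 3020, 5750, 9752, 15266, 22532, 31790, 43280
Third differences: 2730, 4002, 5514, 7266, 9258, 11490
Fourth differences: 1272, 1512, 1752, 1992, 2232
Fifth differences: 240, 240, 240, 240
Fifth differences constant at 240.
2232 + 240 = 2472;  11490 + 2472 = 13962;  43280 + 13962 = 57242;  133188 + 57242 = 190430;  354830 + 190430 = 545260
2472 + 240 = 2712;  13962 + 2712 = 16674;  57242 + 16674 = 73916;  190430 + 73916 = 264346;  545260 + 264346 = 809606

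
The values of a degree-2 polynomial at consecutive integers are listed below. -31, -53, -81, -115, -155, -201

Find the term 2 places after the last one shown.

Δ: -22  -28  -34  -40  -46
Δ²: -6  -6  -6  -6
The second differences are constant (-6).
-46 − 6 = -52;  -201 − 52 = -253
-52 − 6 = -58;  -253 − 58 = -311

-311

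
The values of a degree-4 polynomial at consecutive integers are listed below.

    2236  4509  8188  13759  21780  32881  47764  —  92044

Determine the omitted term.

Using the first 7 terms:
D1: 2273  3679  5571  8021  11101  14883
D2: 1406  1892  2450  3080  3782
D3: 486  558  630  702
D4: 72  72  72
Constant fourth difference = 72.
Extend forward: 702 + 72 = 774;  3782 + 774 = 4556;  14883 + 4556 = 19439;  47764 + 19439 = 67203

67203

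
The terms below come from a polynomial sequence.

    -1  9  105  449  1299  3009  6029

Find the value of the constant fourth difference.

First differences: 10, 96, 344, 850, 1710, 3020
Second differences: 86, 248, 506, 860, 1310
Third differences: 162, 258, 354, 450
Fourth differences: 96, 96, 96

96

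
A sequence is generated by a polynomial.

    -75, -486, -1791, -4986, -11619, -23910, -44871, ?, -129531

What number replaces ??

-78426

Using the first 7 terms:
Δ: -411, -1305, -3195, -6633, -12291, -20961
Δ²: -894, -1890, -3438, -5658, -8670
Δ³: -996, -1548, -2220, -3012
Δ⁴: -552, -672, -792
Δ⁵: -120, -120
Constant fifth difference = -120.
Extend forward: -792 − 120 = -912;  -3012 − 912 = -3924;  -8670 − 3924 = -12594;  -20961 − 12594 = -33555;  -44871 − 33555 = -78426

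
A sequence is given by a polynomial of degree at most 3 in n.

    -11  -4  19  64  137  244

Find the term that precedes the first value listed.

7, 23, 45, 73, 107
16, 22, 28, 34
6, 6, 6
The third differences are constant at 6.
Work back: 16 − 6 = 10;  7 − 10 = -3;  -11 + 3 = -8

-8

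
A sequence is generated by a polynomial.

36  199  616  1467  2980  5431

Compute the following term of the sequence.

9144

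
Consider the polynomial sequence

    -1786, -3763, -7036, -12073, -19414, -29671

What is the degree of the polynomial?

4

-1977, -3273, -5037, -7341, -10257
-1296, -1764, -2304, -2916
-468, -540, -612
-72, -72
The fourth differences are constant, so the polynomial has degree 4.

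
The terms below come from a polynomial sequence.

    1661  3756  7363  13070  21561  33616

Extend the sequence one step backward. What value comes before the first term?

586

2095  3607  5707  8491  12055
1512  2100  2784  3564
588  684  780
96  96
The fourth differences are constant at 96.
Work back: 588 − 96 = 492;  1512 − 492 = 1020;  2095 − 1020 = 1075;  1661 − 1075 = 586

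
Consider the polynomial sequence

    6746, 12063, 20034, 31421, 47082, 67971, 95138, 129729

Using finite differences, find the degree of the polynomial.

Δ: 5317, 7971, 11387, 15661, 20889, 27167, 34591
Δ²: 2654, 3416, 4274, 5228, 6278, 7424
Δ³: 762, 858, 954, 1050, 1146
Δ⁴: 96, 96, 96, 96
The fourth differences are constant, so the polynomial has degree 4.

4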